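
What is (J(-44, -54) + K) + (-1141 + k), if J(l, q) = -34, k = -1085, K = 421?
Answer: -1839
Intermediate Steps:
(J(-44, -54) + K) + (-1141 + k) = (-34 + 421) + (-1141 - 1085) = 387 - 2226 = -1839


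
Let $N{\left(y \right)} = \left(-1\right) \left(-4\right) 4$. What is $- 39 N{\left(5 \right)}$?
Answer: $-624$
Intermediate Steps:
$N{\left(y \right)} = 16$ ($N{\left(y \right)} = 4 \cdot 4 = 16$)
$- 39 N{\left(5 \right)} = \left(-39\right) 16 = -624$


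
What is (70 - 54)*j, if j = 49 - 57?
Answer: -128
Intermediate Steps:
j = -8
(70 - 54)*j = (70 - 54)*(-8) = 16*(-8) = -128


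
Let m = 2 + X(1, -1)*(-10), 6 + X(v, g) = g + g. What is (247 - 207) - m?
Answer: -42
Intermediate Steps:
X(v, g) = -6 + 2*g (X(v, g) = -6 + (g + g) = -6 + 2*g)
m = 82 (m = 2 + (-6 + 2*(-1))*(-10) = 2 + (-6 - 2)*(-10) = 2 - 8*(-10) = 2 + 80 = 82)
(247 - 207) - m = (247 - 207) - 1*82 = 40 - 82 = -42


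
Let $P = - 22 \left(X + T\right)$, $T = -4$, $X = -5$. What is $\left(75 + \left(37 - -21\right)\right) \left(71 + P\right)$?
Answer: $35777$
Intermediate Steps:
$P = 198$ ($P = - 22 \left(-5 - 4\right) = \left(-22\right) \left(-9\right) = 198$)
$\left(75 + \left(37 - -21\right)\right) \left(71 + P\right) = \left(75 + \left(37 - -21\right)\right) \left(71 + 198\right) = \left(75 + \left(37 + 21\right)\right) 269 = \left(75 + 58\right) 269 = 133 \cdot 269 = 35777$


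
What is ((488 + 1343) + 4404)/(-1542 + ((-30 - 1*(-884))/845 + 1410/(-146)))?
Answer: -384605975/95651653 ≈ -4.0209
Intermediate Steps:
((488 + 1343) + 4404)/(-1542 + ((-30 - 1*(-884))/845 + 1410/(-146))) = (1831 + 4404)/(-1542 + ((-30 + 884)*(1/845) + 1410*(-1/146))) = 6235/(-1542 + (854*(1/845) - 705/73)) = 6235/(-1542 + (854/845 - 705/73)) = 6235/(-1542 - 533383/61685) = 6235/(-95651653/61685) = 6235*(-61685/95651653) = -384605975/95651653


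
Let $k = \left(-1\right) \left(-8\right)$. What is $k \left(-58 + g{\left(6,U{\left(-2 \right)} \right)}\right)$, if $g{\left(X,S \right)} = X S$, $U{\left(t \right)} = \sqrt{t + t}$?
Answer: $-464 + 96 i \approx -464.0 + 96.0 i$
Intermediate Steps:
$U{\left(t \right)} = \sqrt{2} \sqrt{t}$ ($U{\left(t \right)} = \sqrt{2 t} = \sqrt{2} \sqrt{t}$)
$g{\left(X,S \right)} = S X$
$k = 8$
$k \left(-58 + g{\left(6,U{\left(-2 \right)} \right)}\right) = 8 \left(-58 + \sqrt{2} \sqrt{-2} \cdot 6\right) = 8 \left(-58 + \sqrt{2} i \sqrt{2} \cdot 6\right) = 8 \left(-58 + 2 i 6\right) = 8 \left(-58 + 12 i\right) = -464 + 96 i$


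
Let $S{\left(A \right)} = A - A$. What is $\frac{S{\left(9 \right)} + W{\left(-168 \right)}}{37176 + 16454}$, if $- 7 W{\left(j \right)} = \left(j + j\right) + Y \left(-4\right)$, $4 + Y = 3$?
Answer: $\frac{166}{187705} \approx 0.00088437$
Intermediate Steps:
$Y = -1$ ($Y = -4 + 3 = -1$)
$W{\left(j \right)} = - \frac{4}{7} - \frac{2 j}{7}$ ($W{\left(j \right)} = - \frac{\left(j + j\right) - -4}{7} = - \frac{2 j + 4}{7} = - \frac{4 + 2 j}{7} = - \frac{4}{7} - \frac{2 j}{7}$)
$S{\left(A \right)} = 0$
$\frac{S{\left(9 \right)} + W{\left(-168 \right)}}{37176 + 16454} = \frac{0 - - \frac{332}{7}}{37176 + 16454} = \frac{0 + \left(- \frac{4}{7} + 48\right)}{53630} = \left(0 + \frac{332}{7}\right) \frac{1}{53630} = \frac{332}{7} \cdot \frac{1}{53630} = \frac{166}{187705}$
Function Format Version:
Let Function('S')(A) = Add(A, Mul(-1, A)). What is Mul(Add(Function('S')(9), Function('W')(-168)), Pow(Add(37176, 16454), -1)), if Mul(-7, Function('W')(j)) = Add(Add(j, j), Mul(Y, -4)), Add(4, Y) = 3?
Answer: Rational(166, 187705) ≈ 0.00088437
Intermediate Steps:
Y = -1 (Y = Add(-4, 3) = -1)
Function('W')(j) = Add(Rational(-4, 7), Mul(Rational(-2, 7), j)) (Function('W')(j) = Mul(Rational(-1, 7), Add(Add(j, j), Mul(-1, -4))) = Mul(Rational(-1, 7), Add(Mul(2, j), 4)) = Mul(Rational(-1, 7), Add(4, Mul(2, j))) = Add(Rational(-4, 7), Mul(Rational(-2, 7), j)))
Function('S')(A) = 0
Mul(Add(Function('S')(9), Function('W')(-168)), Pow(Add(37176, 16454), -1)) = Mul(Add(0, Add(Rational(-4, 7), Mul(Rational(-2, 7), -168))), Pow(Add(37176, 16454), -1)) = Mul(Add(0, Add(Rational(-4, 7), 48)), Pow(53630, -1)) = Mul(Add(0, Rational(332, 7)), Rational(1, 53630)) = Mul(Rational(332, 7), Rational(1, 53630)) = Rational(166, 187705)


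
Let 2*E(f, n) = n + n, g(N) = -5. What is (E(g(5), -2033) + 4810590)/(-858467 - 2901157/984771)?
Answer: -4735327485447/845396307214 ≈ -5.6013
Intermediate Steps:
E(f, n) = n (E(f, n) = (n + n)/2 = (2*n)/2 = n)
(E(g(5), -2033) + 4810590)/(-858467 - 2901157/984771) = (-2033 + 4810590)/(-858467 - 2901157/984771) = 4808557/(-858467 - 2901157*1/984771) = 4808557/(-858467 - 2901157/984771) = 4808557/(-845396307214/984771) = 4808557*(-984771/845396307214) = -4735327485447/845396307214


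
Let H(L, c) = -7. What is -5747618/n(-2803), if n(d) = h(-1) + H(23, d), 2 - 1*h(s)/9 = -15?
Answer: -2873809/73 ≈ -39367.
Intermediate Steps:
h(s) = 153 (h(s) = 18 - 9*(-15) = 18 + 135 = 153)
n(d) = 146 (n(d) = 153 - 7 = 146)
-5747618/n(-2803) = -5747618/146 = -5747618*1/146 = -2873809/73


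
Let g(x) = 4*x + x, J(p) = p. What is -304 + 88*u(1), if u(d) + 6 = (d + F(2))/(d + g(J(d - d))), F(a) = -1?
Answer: -832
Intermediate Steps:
g(x) = 5*x
u(d) = -6 + (-1 + d)/d (u(d) = -6 + (d - 1)/(d + 5*(d - d)) = -6 + (-1 + d)/(d + 5*0) = -6 + (-1 + d)/(d + 0) = -6 + (-1 + d)/d)
-304 + 88*u(1) = -304 + 88*(-5 - 1/1) = -304 + 88*(-5 - 1*1) = -304 + 88*(-5 - 1) = -304 + 88*(-6) = -304 - 528 = -832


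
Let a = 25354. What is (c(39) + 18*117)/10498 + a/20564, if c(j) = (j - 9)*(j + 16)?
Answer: 85851169/53970218 ≈ 1.5907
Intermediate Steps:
c(j) = (-9 + j)*(16 + j)
(c(39) + 18*117)/10498 + a/20564 = ((-144 + 39**2 + 7*39) + 18*117)/10498 + 25354/20564 = ((-144 + 1521 + 273) + 2106)*(1/10498) + 25354*(1/20564) = (1650 + 2106)*(1/10498) + 12677/10282 = 3756*(1/10498) + 12677/10282 = 1878/5249 + 12677/10282 = 85851169/53970218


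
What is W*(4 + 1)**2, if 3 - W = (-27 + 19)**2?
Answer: -1525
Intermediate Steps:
W = -61 (W = 3 - (-27 + 19)**2 = 3 - 1*(-8)**2 = 3 - 1*64 = 3 - 64 = -61)
W*(4 + 1)**2 = -61*(4 + 1)**2 = -61*5**2 = -61*25 = -1525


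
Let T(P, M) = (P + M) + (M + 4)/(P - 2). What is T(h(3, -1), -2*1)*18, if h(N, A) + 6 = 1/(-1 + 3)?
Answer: -699/5 ≈ -139.80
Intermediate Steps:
h(N, A) = -11/2 (h(N, A) = -6 + 1/(-1 + 3) = -6 + 1/2 = -6 + ½ = -11/2)
T(P, M) = M + P + (4 + M)/(-2 + P) (T(P, M) = (M + P) + (4 + M)/(-2 + P) = M + P + (4 + M)/(-2 + P))
T(h(3, -1), -2*1)*18 = ((4 + (-11/2)² - (-2) - 2*(-11/2) - 2*1*(-11/2))/(-2 - 11/2))*18 = ((4 + 121/4 - 1*(-2) + 11 - 2*(-11/2))/(-15/2))*18 = -2*(4 + 121/4 + 2 + 11 + 11)/15*18 = -2/15*233/4*18 = -233/30*18 = -699/5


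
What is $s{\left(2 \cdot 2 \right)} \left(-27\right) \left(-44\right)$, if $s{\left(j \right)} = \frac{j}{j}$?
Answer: $1188$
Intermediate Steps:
$s{\left(j \right)} = 1$
$s{\left(2 \cdot 2 \right)} \left(-27\right) \left(-44\right) = 1 \left(-27\right) \left(-44\right) = \left(-27\right) \left(-44\right) = 1188$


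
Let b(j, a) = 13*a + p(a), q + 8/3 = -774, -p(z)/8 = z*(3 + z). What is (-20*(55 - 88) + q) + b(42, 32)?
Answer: -25982/3 ≈ -8660.7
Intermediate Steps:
p(z) = -8*z*(3 + z)
q = -2330/3 (q = -8/3 - 774 = -2330/3 ≈ -776.67)
b(j, a) = 13*a - 8*a*(3 + a)
(-20*(55 - 88) + q) + b(42, 32) = (-20*(55 - 88) - 2330/3) + 32*(-11 - 8*32) = (-20*(-33) - 2330/3) + 32*(-11 - 256) = (660 - 2330/3) + 32*(-267) = -350/3 - 8544 = -25982/3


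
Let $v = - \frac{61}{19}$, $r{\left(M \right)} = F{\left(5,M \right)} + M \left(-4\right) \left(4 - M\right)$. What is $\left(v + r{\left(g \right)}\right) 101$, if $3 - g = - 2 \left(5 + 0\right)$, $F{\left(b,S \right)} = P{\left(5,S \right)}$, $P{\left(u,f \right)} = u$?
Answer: $\frac{901526}{19} \approx 47449.0$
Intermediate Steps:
$F{\left(b,S \right)} = 5$
$g = 13$ ($g = 3 - - 2 \left(5 + 0\right) = 3 - \left(-2\right) 5 = 3 - -10 = 3 + 10 = 13$)
$r{\left(M \right)} = 5 - 4 M \left(4 - M\right)$ ($r{\left(M \right)} = 5 + M \left(-4\right) \left(4 - M\right) = 5 + - 4 M \left(4 - M\right) = 5 - 4 M \left(4 - M\right)$)
$v = - \frac{61}{19}$ ($v = \left(-61\right) \frac{1}{19} = - \frac{61}{19} \approx -3.2105$)
$\left(v + r{\left(g \right)}\right) 101 = \left(- \frac{61}{19} + \left(5 - 208 + 4 \cdot 13^{2}\right)\right) 101 = \left(- \frac{61}{19} + \left(5 - 208 + 4 \cdot 169\right)\right) 101 = \left(- \frac{61}{19} + \left(5 - 208 + 676\right)\right) 101 = \left(- \frac{61}{19} + 473\right) 101 = \frac{8926}{19} \cdot 101 = \frac{901526}{19}$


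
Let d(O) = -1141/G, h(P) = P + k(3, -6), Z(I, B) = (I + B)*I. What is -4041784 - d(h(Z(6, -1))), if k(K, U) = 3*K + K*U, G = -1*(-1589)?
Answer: -917484805/227 ≈ -4.0418e+6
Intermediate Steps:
G = 1589
Z(I, B) = I*(B + I) (Z(I, B) = (B + I)*I = I*(B + I))
h(P) = -9 + P (h(P) = P + 3*(3 - 6) = P + 3*(-3) = P - 9 = -9 + P)
d(O) = -163/227 (d(O) = -1141/1589 = -1141*1/1589 = -163/227)
-4041784 - d(h(Z(6, -1))) = -4041784 - 1*(-163/227) = -4041784 + 163/227 = -917484805/227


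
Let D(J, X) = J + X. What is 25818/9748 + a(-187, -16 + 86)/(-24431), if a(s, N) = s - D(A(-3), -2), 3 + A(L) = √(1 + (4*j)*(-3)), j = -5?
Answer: 316266847/119076694 + √61/24431 ≈ 2.6563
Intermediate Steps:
A(L) = -3 + √61 (A(L) = -3 + √(1 + (4*(-5))*(-3)) = -3 + √(1 - 20*(-3)) = -3 + √(1 + 60) = -3 + √61)
a(s, N) = 5 + s - √61 (a(s, N) = s - ((-3 + √61) - 2) = s - (-5 + √61) = s + (5 - √61) = 5 + s - √61)
25818/9748 + a(-187, -16 + 86)/(-24431) = 25818/9748 + (5 - 187 - √61)/(-24431) = 25818*(1/9748) + (-182 - √61)*(-1/24431) = 12909/4874 + (182/24431 + √61/24431) = 316266847/119076694 + √61/24431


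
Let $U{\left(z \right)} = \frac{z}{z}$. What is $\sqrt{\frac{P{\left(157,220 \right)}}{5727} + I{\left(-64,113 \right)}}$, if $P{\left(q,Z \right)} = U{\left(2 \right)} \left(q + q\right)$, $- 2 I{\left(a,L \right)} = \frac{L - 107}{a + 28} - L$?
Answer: $\frac{\sqrt{825621501}}{3818} \approx 7.5258$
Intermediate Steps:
$U{\left(z \right)} = 1$
$I{\left(a,L \right)} = \frac{L}{2} - \frac{-107 + L}{2 \left(28 + a\right)}$ ($I{\left(a,L \right)} = - \frac{\frac{L - 107}{a + 28} - L}{2} = - \frac{\frac{-107 + L}{28 + a} - L}{2} = - \frac{- L + \frac{-107 + L}{28 + a}}{2} = \frac{L}{2} - \frac{-107 + L}{2 \left(28 + a\right)}$)
$P{\left(q,Z \right)} = 2 q$ ($P{\left(q,Z \right)} = 1 \left(q + q\right) = 1 \cdot 2 q = 2 q$)
$\sqrt{\frac{P{\left(157,220 \right)}}{5727} + I{\left(-64,113 \right)}} = \sqrt{\frac{2 \cdot 157}{5727} + \frac{107 + 27 \cdot 113 + 113 \left(-64\right)}{2 \left(28 - 64\right)}} = \sqrt{314 \cdot \frac{1}{5727} + \frac{107 + 3051 - 7232}{2 \left(-36\right)}} = \sqrt{\frac{314}{5727} + \frac{1}{2} \left(- \frac{1}{36}\right) \left(-4074\right)} = \sqrt{\frac{314}{5727} + \frac{679}{12}} = \sqrt{\frac{432489}{7636}} = \frac{\sqrt{825621501}}{3818}$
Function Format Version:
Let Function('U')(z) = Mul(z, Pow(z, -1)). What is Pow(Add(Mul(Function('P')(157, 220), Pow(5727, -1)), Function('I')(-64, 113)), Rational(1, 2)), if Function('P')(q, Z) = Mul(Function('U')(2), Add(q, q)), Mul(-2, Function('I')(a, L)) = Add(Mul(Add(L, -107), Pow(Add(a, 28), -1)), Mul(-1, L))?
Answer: Mul(Rational(1, 3818), Pow(825621501, Rational(1, 2))) ≈ 7.5258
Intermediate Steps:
Function('U')(z) = 1
Function('I')(a, L) = Add(Mul(Rational(1, 2), L), Mul(Rational(-1, 2), Pow(Add(28, a), -1), Add(-107, L))) (Function('I')(a, L) = Mul(Rational(-1, 2), Add(Mul(Add(L, -107), Pow(Add(a, 28), -1)), Mul(-1, L))) = Mul(Rational(-1, 2), Add(Mul(Add(-107, L), Pow(Add(28, a), -1)), Mul(-1, L))) = Mul(Rational(-1, 2), Add(Mul(Pow(Add(28, a), -1), Add(-107, L)), Mul(-1, L))) = Mul(Rational(-1, 2), Add(Mul(-1, L), Mul(Pow(Add(28, a), -1), Add(-107, L)))) = Add(Mul(Rational(1, 2), L), Mul(Rational(-1, 2), Pow(Add(28, a), -1), Add(-107, L))))
Function('P')(q, Z) = Mul(2, q) (Function('P')(q, Z) = Mul(1, Add(q, q)) = Mul(1, Mul(2, q)) = Mul(2, q))
Pow(Add(Mul(Function('P')(157, 220), Pow(5727, -1)), Function('I')(-64, 113)), Rational(1, 2)) = Pow(Add(Mul(Mul(2, 157), Pow(5727, -1)), Mul(Rational(1, 2), Pow(Add(28, -64), -1), Add(107, Mul(27, 113), Mul(113, -64)))), Rational(1, 2)) = Pow(Add(Mul(314, Rational(1, 5727)), Mul(Rational(1, 2), Pow(-36, -1), Add(107, 3051, -7232))), Rational(1, 2)) = Pow(Add(Rational(314, 5727), Mul(Rational(1, 2), Rational(-1, 36), -4074)), Rational(1, 2)) = Pow(Add(Rational(314, 5727), Rational(679, 12)), Rational(1, 2)) = Pow(Rational(432489, 7636), Rational(1, 2)) = Mul(Rational(1, 3818), Pow(825621501, Rational(1, 2)))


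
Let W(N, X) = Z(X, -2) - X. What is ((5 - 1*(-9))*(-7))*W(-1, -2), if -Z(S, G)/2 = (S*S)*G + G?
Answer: -2156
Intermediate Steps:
Z(S, G) = -2*G - 2*G*S² (Z(S, G) = -2*((S*S)*G + G) = -2*(S²*G + G) = -2*(G*S² + G) = -2*(G + G*S²) = -2*G - 2*G*S²)
W(N, X) = 4 - X + 4*X² (W(N, X) = -2*(-2)*(1 + X²) - X = (4 + 4*X²) - X = 4 - X + 4*X²)
((5 - 1*(-9))*(-7))*W(-1, -2) = ((5 - 1*(-9))*(-7))*(4 - 1*(-2) + 4*(-2)²) = ((5 + 9)*(-7))*(4 + 2 + 4*4) = (14*(-7))*(4 + 2 + 16) = -98*22 = -2156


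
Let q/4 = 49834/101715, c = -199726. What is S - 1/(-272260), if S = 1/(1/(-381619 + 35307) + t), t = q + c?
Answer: -2555088254899837/1915431948549460986380 ≈ -1.3339e-6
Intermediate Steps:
q = 199336/101715 (q = 4*(49834/101715) = 199336/101715 ≈ 1.9598)
t = -20314930754/101715 (t = 199336/101715 - 199726 = -20314930754/101715 ≈ -1.9972e+5)
S = -35225125080/7035304299380963 (S = 1/(1/(-381619 + 35307) - 20314930754/101715) = 1/(1/(-346312) - 20314930754/101715) = 1/(-1/346312 - 20314930754/101715) = 1/(-7035304299380963/35225125080) = -35225125080/7035304299380963 ≈ -5.0069e-6)
S - 1/(-272260) = -35225125080/7035304299380963 - 1/(-272260) = -35225125080/7035304299380963 - 1*(-1/272260) = -35225125080/7035304299380963 + 1/272260 = -2555088254899837/1915431948549460986380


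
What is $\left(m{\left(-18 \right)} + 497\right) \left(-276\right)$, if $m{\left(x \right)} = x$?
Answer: $-132204$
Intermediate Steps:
$\left(m{\left(-18 \right)} + 497\right) \left(-276\right) = \left(-18 + 497\right) \left(-276\right) = 479 \left(-276\right) = -132204$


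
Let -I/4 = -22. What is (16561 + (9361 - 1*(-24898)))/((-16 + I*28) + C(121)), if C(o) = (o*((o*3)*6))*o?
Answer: 8470/5315091 ≈ 0.0015936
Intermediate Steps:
C(o) = 18*o**3 (C(o) = (o*((3*o)*6))*o = (o*(18*o))*o = (18*o**2)*o = 18*o**3)
I = 88 (I = -4*(-22) = 88)
(16561 + (9361 - 1*(-24898)))/((-16 + I*28) + C(121)) = (16561 + (9361 - 1*(-24898)))/((-16 + 88*28) + 18*121**3) = (16561 + (9361 + 24898))/((-16 + 2464) + 18*1771561) = (16561 + 34259)/(2448 + 31888098) = 50820/31890546 = 50820*(1/31890546) = 8470/5315091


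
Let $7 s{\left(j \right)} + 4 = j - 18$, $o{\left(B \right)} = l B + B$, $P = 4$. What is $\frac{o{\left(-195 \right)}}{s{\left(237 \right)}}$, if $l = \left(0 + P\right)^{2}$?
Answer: $- \frac{4641}{43} \approx -107.93$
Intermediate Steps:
$l = 16$ ($l = \left(0 + 4\right)^{2} = 4^{2} = 16$)
$o{\left(B \right)} = 17 B$ ($o{\left(B \right)} = 16 B + B = 17 B$)
$s{\left(j \right)} = - \frac{22}{7} + \frac{j}{7}$ ($s{\left(j \right)} = - \frac{4}{7} + \frac{j - 18}{7} = - \frac{4}{7} + \frac{-18 + j}{7} = - \frac{4}{7} + \left(- \frac{18}{7} + \frac{j}{7}\right) = - \frac{22}{7} + \frac{j}{7}$)
$\frac{o{\left(-195 \right)}}{s{\left(237 \right)}} = \frac{17 \left(-195\right)}{- \frac{22}{7} + \frac{1}{7} \cdot 237} = - \frac{3315}{- \frac{22}{7} + \frac{237}{7}} = - \frac{3315}{\frac{215}{7}} = \left(-3315\right) \frac{7}{215} = - \frac{4641}{43}$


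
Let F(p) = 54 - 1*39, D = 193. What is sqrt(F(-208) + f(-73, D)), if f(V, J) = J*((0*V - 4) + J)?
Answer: 2*sqrt(9123) ≈ 191.03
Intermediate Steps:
f(V, J) = J*(-4 + J) (f(V, J) = J*((0 - 4) + J) = J*(-4 + J))
F(p) = 15 (F(p) = 54 - 39 = 15)
sqrt(F(-208) + f(-73, D)) = sqrt(15 + 193*(-4 + 193)) = sqrt(15 + 193*189) = sqrt(15 + 36477) = sqrt(36492) = 2*sqrt(9123)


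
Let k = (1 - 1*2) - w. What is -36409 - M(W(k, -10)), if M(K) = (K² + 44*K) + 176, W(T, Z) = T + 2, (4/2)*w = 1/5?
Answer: -3662541/100 ≈ -36625.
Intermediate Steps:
w = ⅒ (w = (½)/5 = (½)*(⅕) = ⅒ ≈ 0.10000)
k = -11/10 (k = (1 - 1*2) - 1*⅒ = (1 - 2) - ⅒ = -1 - ⅒ = -11/10 ≈ -1.1000)
W(T, Z) = 2 + T
M(K) = 176 + K² + 44*K
-36409 - M(W(k, -10)) = -36409 - (176 + (2 - 11/10)² + 44*(2 - 11/10)) = -36409 - (176 + (9/10)² + 44*(9/10)) = -36409 - (176 + 81/100 + 198/5) = -36409 - 1*21641/100 = -36409 - 21641/100 = -3662541/100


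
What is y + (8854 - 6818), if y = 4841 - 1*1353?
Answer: 5524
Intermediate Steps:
y = 3488 (y = 4841 - 1353 = 3488)
y + (8854 - 6818) = 3488 + (8854 - 6818) = 3488 + 2036 = 5524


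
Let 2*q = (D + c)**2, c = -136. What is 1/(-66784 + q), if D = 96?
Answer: -1/65984 ≈ -1.5155e-5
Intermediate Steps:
q = 800 (q = (96 - 136)**2/2 = (1/2)*(-40)**2 = (1/2)*1600 = 800)
1/(-66784 + q) = 1/(-66784 + 800) = 1/(-65984) = -1/65984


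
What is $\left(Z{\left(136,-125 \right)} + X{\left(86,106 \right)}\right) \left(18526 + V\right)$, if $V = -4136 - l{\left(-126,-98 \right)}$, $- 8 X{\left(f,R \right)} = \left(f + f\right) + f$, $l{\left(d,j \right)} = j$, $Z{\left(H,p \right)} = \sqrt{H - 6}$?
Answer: $-467238 + 14488 \sqrt{130} \approx -3.0205 \cdot 10^{5}$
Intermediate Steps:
$Z{\left(H,p \right)} = \sqrt{-6 + H}$
$X{\left(f,R \right)} = - \frac{3 f}{8}$ ($X{\left(f,R \right)} = - \frac{\left(f + f\right) + f}{8} = - \frac{2 f + f}{8} = - \frac{3 f}{8}$)
$V = -4038$ ($V = -4136 - -98 = -4136 + 98 = -4038$)
$\left(Z{\left(136,-125 \right)} + X{\left(86,106 \right)}\right) \left(18526 + V\right) = \left(\sqrt{-6 + 136} - \frac{129}{4}\right) \left(18526 - 4038\right) = \left(\sqrt{130} - \frac{129}{4}\right) 14488 = \left(- \frac{129}{4} + \sqrt{130}\right) 14488 = -467238 + 14488 \sqrt{130}$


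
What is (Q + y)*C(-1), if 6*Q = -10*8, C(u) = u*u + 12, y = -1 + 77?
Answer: 2444/3 ≈ 814.67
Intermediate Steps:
y = 76
C(u) = 12 + u² (C(u) = u² + 12 = 12 + u²)
Q = -40/3 (Q = (-10*8)/6 = (⅙)*(-80) = -40/3 ≈ -13.333)
(Q + y)*C(-1) = (-40/3 + 76)*(12 + (-1)²) = 188*(12 + 1)/3 = (188/3)*13 = 2444/3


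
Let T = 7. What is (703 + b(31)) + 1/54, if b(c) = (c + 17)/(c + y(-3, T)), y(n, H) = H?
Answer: 722593/1026 ≈ 704.28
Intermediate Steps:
b(c) = (17 + c)/(7 + c) (b(c) = (c + 17)/(c + 7) = (17 + c)/(7 + c))
(703 + b(31)) + 1/54 = (703 + (17 + 31)/(7 + 31)) + 1/54 = (703 + 48/38) + 1/54 = (703 + (1/38)*48) + 1/54 = (703 + 24/19) + 1/54 = 13381/19 + 1/54 = 722593/1026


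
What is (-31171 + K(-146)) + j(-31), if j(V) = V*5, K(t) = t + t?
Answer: -31618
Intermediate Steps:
K(t) = 2*t
j(V) = 5*V
(-31171 + K(-146)) + j(-31) = (-31171 + 2*(-146)) + 5*(-31) = (-31171 - 292) - 155 = -31463 - 155 = -31618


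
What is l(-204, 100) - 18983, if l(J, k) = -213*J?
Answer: 24469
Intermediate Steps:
l(-204, 100) - 18983 = -213*(-204) - 18983 = 43452 - 18983 = 24469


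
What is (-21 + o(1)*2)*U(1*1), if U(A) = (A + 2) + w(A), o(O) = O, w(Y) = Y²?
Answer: -76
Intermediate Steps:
U(A) = 2 + A + A² (U(A) = (A + 2) + A² = (2 + A) + A² = 2 + A + A²)
(-21 + o(1)*2)*U(1*1) = (-21 + 1*2)*(2 + 1*1 + (1*1)²) = (-21 + 2)*(2 + 1 + 1²) = -19*(2 + 1 + 1) = -19*4 = -76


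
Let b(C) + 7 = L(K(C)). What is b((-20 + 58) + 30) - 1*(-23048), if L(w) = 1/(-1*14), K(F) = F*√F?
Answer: 322573/14 ≈ 23041.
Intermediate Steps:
K(F) = F^(3/2)
L(w) = -1/14 (L(w) = 1/(-14) = -1/14)
b(C) = -99/14 (b(C) = -7 - 1/14 = -99/14)
b((-20 + 58) + 30) - 1*(-23048) = -99/14 - 1*(-23048) = -99/14 + 23048 = 322573/14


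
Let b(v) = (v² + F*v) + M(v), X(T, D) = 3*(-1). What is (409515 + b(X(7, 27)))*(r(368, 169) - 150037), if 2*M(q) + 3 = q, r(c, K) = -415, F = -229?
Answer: -61716614016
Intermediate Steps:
M(q) = -3/2 + q/2
X(T, D) = -3
b(v) = -3/2 + v² - 457*v/2 (b(v) = (v² - 229*v) + (-3/2 + v/2) = -3/2 + v² - 457*v/2)
(409515 + b(X(7, 27)))*(r(368, 169) - 150037) = (409515 + (-3/2 + (-3)² - 457/2*(-3)))*(-415 - 150037) = (409515 + (-3/2 + 9 + 1371/2))*(-150452) = (409515 + 693)*(-150452) = 410208*(-150452) = -61716614016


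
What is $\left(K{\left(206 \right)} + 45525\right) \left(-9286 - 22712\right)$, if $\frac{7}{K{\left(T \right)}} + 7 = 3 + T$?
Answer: $- \frac{147127715943}{101} \approx -1.4567 \cdot 10^{9}$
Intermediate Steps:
$K{\left(T \right)} = \frac{7}{-4 + T}$ ($K{\left(T \right)} = \frac{7}{-7 + \left(3 + T\right)} = \frac{7}{-4 + T}$)
$\left(K{\left(206 \right)} + 45525\right) \left(-9286 - 22712\right) = \left(\frac{7}{-4 + 206} + 45525\right) \left(-9286 - 22712\right) = \left(\frac{7}{202} + 45525\right) \left(-31998\right) = \frac{9196057}{202} \left(-31998\right) = - \frac{147127715943}{101}$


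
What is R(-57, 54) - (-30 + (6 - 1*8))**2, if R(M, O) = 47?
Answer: -977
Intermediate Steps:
R(-57, 54) - (-30 + (6 - 1*8))**2 = 47 - (-30 + (6 - 1*8))**2 = 47 - (-30 + (6 - 8))**2 = 47 - (-30 - 2)**2 = 47 - 1*(-32)**2 = 47 - 1*1024 = 47 - 1024 = -977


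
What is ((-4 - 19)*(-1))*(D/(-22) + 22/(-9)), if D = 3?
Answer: -11753/198 ≈ -59.359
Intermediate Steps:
((-4 - 19)*(-1))*(D/(-22) + 22/(-9)) = ((-4 - 19)*(-1))*(3/(-22) + 22/(-9)) = (-23*(-1))*(3*(-1/22) + 22*(-⅑)) = 23*(-3/22 - 22/9) = 23*(-511/198) = -11753/198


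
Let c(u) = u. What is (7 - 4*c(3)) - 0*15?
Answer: -5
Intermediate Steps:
(7 - 4*c(3)) - 0*15 = (7 - 4*3) - 0*15 = (7 - 12) - 11*0 = -5 + 0 = -5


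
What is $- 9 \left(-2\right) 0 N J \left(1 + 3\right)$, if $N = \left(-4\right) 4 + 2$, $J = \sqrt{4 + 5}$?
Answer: $0$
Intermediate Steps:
$J = 3$ ($J = \sqrt{9} = 3$)
$N = -14$ ($N = -16 + 2 = -14$)
$- 9 \left(-2\right) 0 N J \left(1 + 3\right) = - 9 \left(-2\right) 0 \left(-14\right) 3 \left(1 + 3\right) = - 9 \cdot 0 \left(-14\right) 3 \cdot 4 = \left(-9\right) 0 \cdot 12 = 0 \cdot 12 = 0$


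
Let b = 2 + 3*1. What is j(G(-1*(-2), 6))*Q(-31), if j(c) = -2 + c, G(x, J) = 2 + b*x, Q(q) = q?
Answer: -310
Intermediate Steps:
b = 5 (b = 2 + 3 = 5)
G(x, J) = 2 + 5*x
j(G(-1*(-2), 6))*Q(-31) = (-2 + (2 + 5*(-1*(-2))))*(-31) = (-2 + (2 + 5*2))*(-31) = (-2 + (2 + 10))*(-31) = (-2 + 12)*(-31) = 10*(-31) = -310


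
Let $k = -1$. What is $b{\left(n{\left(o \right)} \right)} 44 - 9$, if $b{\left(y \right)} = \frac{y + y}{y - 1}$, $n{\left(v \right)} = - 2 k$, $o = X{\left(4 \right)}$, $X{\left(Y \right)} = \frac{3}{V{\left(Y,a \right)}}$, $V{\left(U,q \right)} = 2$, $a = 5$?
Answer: $167$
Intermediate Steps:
$X{\left(Y \right)} = \frac{3}{2}$
$o = \frac{3}{2} \approx 1.5$
$n{\left(v \right)} = 2$ ($n{\left(v \right)} = \left(-2\right) \left(-1\right) = 2$)
$b{\left(y \right)} = \frac{2 y}{-1 + y}$
$b{\left(n{\left(o \right)} \right)} 44 - 9 = 2 \cdot 2 \frac{1}{-1 + 2} \cdot 44 - 9 = 2 \cdot 2 \cdot 1^{-1} \cdot 44 - 9 = 2 \cdot 2 \cdot 1 \cdot 44 - 9 = 4 \cdot 44 - 9 = 176 - 9 = 167$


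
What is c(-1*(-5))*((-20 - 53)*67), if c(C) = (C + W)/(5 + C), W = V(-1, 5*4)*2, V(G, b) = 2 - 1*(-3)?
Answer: -14673/2 ≈ -7336.5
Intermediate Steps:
V(G, b) = 5 (V(G, b) = 2 + 3 = 5)
W = 10 (W = 5*2 = 10)
c(C) = (10 + C)/(5 + C) (c(C) = (C + 10)/(5 + C) = (10 + C)/(5 + C))
c(-1*(-5))*((-20 - 53)*67) = ((10 - 1*(-5))/(5 - 1*(-5)))*((-20 - 53)*67) = ((10 + 5)/(5 + 5))*(-73*67) = (15/10)*(-4891) = ((1/10)*15)*(-4891) = (3/2)*(-4891) = -14673/2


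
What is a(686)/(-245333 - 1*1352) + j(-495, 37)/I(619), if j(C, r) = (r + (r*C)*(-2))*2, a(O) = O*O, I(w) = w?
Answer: 17799098866/152698015 ≈ 116.56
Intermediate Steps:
a(O) = O**2
j(C, r) = 2*r - 4*C*r (j(C, r) = (r + (C*r)*(-2))*2 = (r - 2*C*r)*2 = 2*r - 4*C*r)
a(686)/(-245333 - 1*1352) + j(-495, 37)/I(619) = 686**2/(-245333 - 1*1352) + (2*37*(1 - 2*(-495)))/619 = 470596/(-245333 - 1352) + (2*37*(1 + 990))*(1/619) = 470596/(-246685) + (2*37*991)*(1/619) = 470596*(-1/246685) + 73334*(1/619) = -470596/246685 + 73334/619 = 17799098866/152698015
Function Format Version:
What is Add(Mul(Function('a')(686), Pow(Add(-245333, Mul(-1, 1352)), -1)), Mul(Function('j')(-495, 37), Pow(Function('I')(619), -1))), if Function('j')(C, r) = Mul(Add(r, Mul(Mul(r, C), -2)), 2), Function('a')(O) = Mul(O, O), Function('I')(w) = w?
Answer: Rational(17799098866, 152698015) ≈ 116.56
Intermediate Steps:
Function('a')(O) = Pow(O, 2)
Function('j')(C, r) = Add(Mul(2, r), Mul(-4, C, r)) (Function('j')(C, r) = Mul(Add(r, Mul(Mul(C, r), -2)), 2) = Mul(Add(r, Mul(-2, C, r)), 2) = Add(Mul(2, r), Mul(-4, C, r)))
Add(Mul(Function('a')(686), Pow(Add(-245333, Mul(-1, 1352)), -1)), Mul(Function('j')(-495, 37), Pow(Function('I')(619), -1))) = Add(Mul(Pow(686, 2), Pow(Add(-245333, Mul(-1, 1352)), -1)), Mul(Mul(2, 37, Add(1, Mul(-2, -495))), Pow(619, -1))) = Add(Mul(470596, Pow(Add(-245333, -1352), -1)), Mul(Mul(2, 37, Add(1, 990)), Rational(1, 619))) = Add(Mul(470596, Pow(-246685, -1)), Mul(Mul(2, 37, 991), Rational(1, 619))) = Add(Mul(470596, Rational(-1, 246685)), Mul(73334, Rational(1, 619))) = Add(Rational(-470596, 246685), Rational(73334, 619)) = Rational(17799098866, 152698015)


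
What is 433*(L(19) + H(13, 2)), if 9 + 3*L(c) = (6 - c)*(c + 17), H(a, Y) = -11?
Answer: -73610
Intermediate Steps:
L(c) = -3 + (6 - c)*(17 + c)/3 (L(c) = -3 + ((6 - c)*(c + 17))/3 = -3 + ((6 - c)*(17 + c))/3 = -3 + (6 - c)*(17 + c)/3)
433*(L(19) + H(13, 2)) = 433*((31 - 11/3*19 - ⅓*19²) - 11) = 433*((31 - 209/3 - ⅓*361) - 11) = 433*((31 - 209/3 - 361/3) - 11) = 433*(-159 - 11) = 433*(-170) = -73610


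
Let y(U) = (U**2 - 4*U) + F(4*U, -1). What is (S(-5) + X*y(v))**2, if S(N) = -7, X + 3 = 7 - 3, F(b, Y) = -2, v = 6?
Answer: 9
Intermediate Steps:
X = 1 (X = -3 + (7 - 3) = -3 + 4 = 1)
y(U) = -2 + U**2 - 4*U (y(U) = (U**2 - 4*U) - 2 = -2 + U**2 - 4*U)
(S(-5) + X*y(v))**2 = (-7 + 1*(-2 + 6**2 - 4*6))**2 = (-7 + 1*(-2 + 36 - 24))**2 = (-7 + 1*10)**2 = (-7 + 10)**2 = 3**2 = 9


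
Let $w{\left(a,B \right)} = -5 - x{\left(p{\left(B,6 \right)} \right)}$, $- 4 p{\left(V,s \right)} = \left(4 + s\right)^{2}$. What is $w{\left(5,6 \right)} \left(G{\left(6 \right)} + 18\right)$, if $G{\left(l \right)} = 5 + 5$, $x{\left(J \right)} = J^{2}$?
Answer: $-17640$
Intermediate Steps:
$p{\left(V,s \right)} = - \frac{\left(4 + s\right)^{2}}{4}$
$G{\left(l \right)} = 10$
$w{\left(a,B \right)} = -630$ ($w{\left(a,B \right)} = -5 - \left(- \frac{\left(4 + 6\right)^{2}}{4}\right)^{2} = -5 - \left(- \frac{10^{2}}{4}\right)^{2} = -5 - \left(\left(- \frac{1}{4}\right) 100\right)^{2} = -5 - \left(-25\right)^{2} = -5 - 625 = -630$)
$w{\left(5,6 \right)} \left(G{\left(6 \right)} + 18\right) = - 630 \left(10 + 18\right) = \left(-630\right) 28 = -17640$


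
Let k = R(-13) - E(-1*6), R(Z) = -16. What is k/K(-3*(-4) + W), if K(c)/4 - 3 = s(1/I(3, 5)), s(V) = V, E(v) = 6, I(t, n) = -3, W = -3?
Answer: -33/16 ≈ -2.0625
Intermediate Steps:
K(c) = 32/3 (K(c) = 12 + 4/(-3) = 12 + 4*(-1/3) = 12 - 4/3 = 32/3)
k = -22 (k = -16 - 1*6 = -16 - 6 = -22)
k/K(-3*(-4) + W) = -22/32/3 = -22*3/32 = -33/16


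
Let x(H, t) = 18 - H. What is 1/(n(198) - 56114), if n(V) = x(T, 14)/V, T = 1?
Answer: -198/11110555 ≈ -1.7821e-5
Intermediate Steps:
n(V) = 17/V (n(V) = (18 - 1*1)/V = (18 - 1)/V = 17/V)
1/(n(198) - 56114) = 1/(17/198 - 56114) = 1/(-11110555/198) = -198/11110555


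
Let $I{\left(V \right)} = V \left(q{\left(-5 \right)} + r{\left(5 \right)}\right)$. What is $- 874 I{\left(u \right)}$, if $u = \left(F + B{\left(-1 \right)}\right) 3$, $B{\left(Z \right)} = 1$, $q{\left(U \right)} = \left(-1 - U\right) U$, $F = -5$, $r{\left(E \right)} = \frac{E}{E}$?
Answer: $-199272$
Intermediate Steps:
$r{\left(E \right)} = 1$
$q{\left(U \right)} = U \left(-1 - U\right)$
$u = -12$ ($u = \left(-5 + 1\right) 3 = \left(-4\right) 3 = -12$)
$I{\left(V \right)} = - 19 V$ ($I{\left(V \right)} = V \left(\left(-1\right) \left(-5\right) \left(1 - 5\right) + 1\right) = V \left(\left(-1\right) \left(-5\right) \left(-4\right) + 1\right) = V \left(-20 + 1\right) = V \left(-19\right) = - 19 V$)
$- 874 I{\left(u \right)} = - 874 \left(\left(-19\right) \left(-12\right)\right) = \left(-874\right) 228 = -199272$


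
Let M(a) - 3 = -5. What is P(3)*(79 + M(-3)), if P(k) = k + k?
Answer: 462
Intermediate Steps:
M(a) = -2 (M(a) = 3 - 5 = -2)
P(k) = 2*k
P(3)*(79 + M(-3)) = (2*3)*(79 - 2) = 6*77 = 462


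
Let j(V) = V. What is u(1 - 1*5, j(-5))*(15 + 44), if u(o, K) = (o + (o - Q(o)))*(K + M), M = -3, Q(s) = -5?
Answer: 1416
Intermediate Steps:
u(o, K) = (-3 + K)*(5 + 2*o) (u(o, K) = (o + (o - 1*(-5)))*(K - 3) = (o + (o + 5))*(-3 + K) = (o + (5 + o))*(-3 + K) = (5 + 2*o)*(-3 + K) = (-3 + K)*(5 + 2*o))
u(1 - 1*5, j(-5))*(15 + 44) = (-15 - 6*(1 - 1*5) + 5*(-5) + 2*(-5)*(1 - 1*5))*(15 + 44) = (-15 - 6*(1 - 5) - 25 + 2*(-5)*(1 - 5))*59 = (-15 - 6*(-4) - 25 + 2*(-5)*(-4))*59 = (-15 + 24 - 25 + 40)*59 = 24*59 = 1416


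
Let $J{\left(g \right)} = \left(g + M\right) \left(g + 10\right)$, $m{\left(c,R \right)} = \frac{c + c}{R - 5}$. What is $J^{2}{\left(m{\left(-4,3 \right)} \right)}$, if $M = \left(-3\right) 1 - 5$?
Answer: $3136$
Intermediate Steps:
$m{\left(c,R \right)} = \frac{2 c}{-5 + R}$
$M = -8$ ($M = -3 - 5 = -8$)
$J{\left(g \right)} = \left(-8 + g\right) \left(10 + g\right)$ ($J{\left(g \right)} = \left(g - 8\right) \left(g + 10\right) = \left(-8 + g\right) \left(10 + g\right)$)
$J^{2}{\left(m{\left(-4,3 \right)} \right)} = \left(-80 + \left(2 \left(-4\right) \frac{1}{-5 + 3}\right)^{2} + 2 \cdot 2 \left(-4\right) \frac{1}{-5 + 3}\right)^{2} = \left(-80 + \left(2 \left(-4\right) \frac{1}{-2}\right)^{2} + 2 \cdot 2 \left(-4\right) \frac{1}{-2}\right)^{2} = \left(-80 + \left(2 \left(-4\right) \left(- \frac{1}{2}\right)\right)^{2} + 2 \cdot 2 \left(-4\right) \left(- \frac{1}{2}\right)\right)^{2} = \left(-80 + 4^{2} + 2 \cdot 4\right)^{2} = \left(-80 + 16 + 8\right)^{2} = \left(-56\right)^{2} = 3136$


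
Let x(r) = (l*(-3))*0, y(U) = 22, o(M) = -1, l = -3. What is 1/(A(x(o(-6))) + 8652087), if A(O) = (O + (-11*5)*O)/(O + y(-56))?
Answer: 1/8652087 ≈ 1.1558e-7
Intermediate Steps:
x(r) = 0 (x(r) = -3*(-3)*0 = 9*0 = 0)
A(O) = -54*O/(22 + O) (A(O) = (O + (-11*5)*O)/(O + 22) = (O - 55*O)/(22 + O) = (-54*O)/(22 + O) = -54*O/(22 + O))
1/(A(x(o(-6))) + 8652087) = 1/(-54*0/(22 + 0) + 8652087) = 1/(-54*0/22 + 8652087) = 1/(-54*0*1/22 + 8652087) = 1/(0 + 8652087) = 1/8652087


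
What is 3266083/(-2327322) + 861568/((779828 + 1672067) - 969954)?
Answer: -2834996146207/3448953892002 ≈ -0.82199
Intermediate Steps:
3266083/(-2327322) + 861568/((779828 + 1672067) - 969954) = 3266083*(-1/2327322) + 861568/(2451895 - 969954) = -3266083/2327322 + 861568/1481941 = -2834996146207/3448953892002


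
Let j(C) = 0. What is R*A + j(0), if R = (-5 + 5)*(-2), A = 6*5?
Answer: 0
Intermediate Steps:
A = 30
R = 0 (R = 0*(-2) = 0)
R*A + j(0) = 0*30 + 0 = 0 + 0 = 0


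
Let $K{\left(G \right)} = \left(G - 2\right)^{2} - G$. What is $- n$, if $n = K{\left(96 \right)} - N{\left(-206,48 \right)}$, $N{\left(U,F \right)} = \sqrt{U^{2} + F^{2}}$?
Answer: $-8740 + 2 \sqrt{11185} \approx -8528.5$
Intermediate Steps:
$N{\left(U,F \right)} = \sqrt{F^{2} + U^{2}}$
$K{\left(G \right)} = \left(-2 + G\right)^{2} - G$
$n = 8740 - 2 \sqrt{11185}$ ($n = \left(\left(-2 + 96\right)^{2} - 96\right) - \sqrt{48^{2} + \left(-206\right)^{2}} = \left(94^{2} - 96\right) - \sqrt{2304 + 42436} = \left(8836 - 96\right) - \sqrt{44740} = 8740 - 2 \sqrt{11185} \approx 8528.5$)
$- n = - (8740 - 2 \sqrt{11185}) = -8740 + 2 \sqrt{11185}$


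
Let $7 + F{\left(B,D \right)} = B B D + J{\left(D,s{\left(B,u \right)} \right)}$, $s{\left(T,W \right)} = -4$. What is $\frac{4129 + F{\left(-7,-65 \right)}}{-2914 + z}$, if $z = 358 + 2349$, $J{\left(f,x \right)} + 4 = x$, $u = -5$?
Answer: $- \frac{929}{207} \approx -4.4879$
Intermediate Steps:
$J{\left(f,x \right)} = -4 + x$
$F{\left(B,D \right)} = -15 + D B^{2}$ ($F{\left(B,D \right)} = -7 + \left(B B D - 8\right) = -7 + \left(B^{2} D - 8\right) = -7 + \left(D B^{2} - 8\right) = -7 + \left(-8 + D B^{2}\right) = -15 + D B^{2}$)
$z = 2707$
$\frac{4129 + F{\left(-7,-65 \right)}}{-2914 + z} = \frac{4129 - \left(15 + 65 \left(-7\right)^{2}\right)}{-2914 + 2707} = \frac{4129 - 3200}{-207} = \left(4129 - 3200\right) \left(- \frac{1}{207}\right) = 929 \left(- \frac{1}{207}\right) = - \frac{929}{207}$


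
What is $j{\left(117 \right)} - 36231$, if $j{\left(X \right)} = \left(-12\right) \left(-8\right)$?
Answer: $-36135$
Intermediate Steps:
$j{\left(X \right)} = 96$
$j{\left(117 \right)} - 36231 = 96 - 36231 = -36135$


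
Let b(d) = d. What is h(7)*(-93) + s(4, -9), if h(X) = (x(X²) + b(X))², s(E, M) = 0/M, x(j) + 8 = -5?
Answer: -3348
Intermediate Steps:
x(j) = -13 (x(j) = -8 - 5 = -13)
s(E, M) = 0
h(X) = (-13 + X)²
h(7)*(-93) + s(4, -9) = (-13 + 7)²*(-93) + 0 = (-6)²*(-93) + 0 = 36*(-93) + 0 = -3348 + 0 = -3348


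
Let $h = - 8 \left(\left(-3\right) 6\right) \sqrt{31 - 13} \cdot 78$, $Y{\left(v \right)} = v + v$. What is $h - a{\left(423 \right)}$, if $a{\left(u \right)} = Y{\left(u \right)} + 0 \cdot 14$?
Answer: $-846 + 33696 \sqrt{2} \approx 46807.0$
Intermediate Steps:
$Y{\left(v \right)} = 2 v$
$a{\left(u \right)} = 2 u$ ($a{\left(u \right)} = 2 u + 0 \cdot 14 = 2 u + 0 = 2 u$)
$h = 33696 \sqrt{2}$ ($h = \left(-8\right) \left(-18\right) \sqrt{18} \cdot 78 = 144 \cdot 3 \sqrt{2} \cdot 78 = 432 \sqrt{2} \cdot 78 = 33696 \sqrt{2} \approx 47653.0$)
$h - a{\left(423 \right)} = 33696 \sqrt{2} - 2 \cdot 423 = 33696 \sqrt{2} - 846 = -846 + 33696 \sqrt{2}$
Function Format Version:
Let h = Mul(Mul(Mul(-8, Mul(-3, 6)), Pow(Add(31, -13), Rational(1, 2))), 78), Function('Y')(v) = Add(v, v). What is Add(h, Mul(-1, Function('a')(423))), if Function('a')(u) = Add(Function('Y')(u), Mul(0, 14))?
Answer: Add(-846, Mul(33696, Pow(2, Rational(1, 2)))) ≈ 46807.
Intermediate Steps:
Function('Y')(v) = Mul(2, v)
Function('a')(u) = Mul(2, u) (Function('a')(u) = Add(Mul(2, u), Mul(0, 14)) = Add(Mul(2, u), 0) = Mul(2, u))
h = Mul(33696, Pow(2, Rational(1, 2))) (h = Mul(Mul(Mul(-8, -18), Pow(18, Rational(1, 2))), 78) = Mul(Mul(144, Mul(3, Pow(2, Rational(1, 2)))), 78) = Mul(Mul(432, Pow(2, Rational(1, 2))), 78) = Mul(33696, Pow(2, Rational(1, 2))) ≈ 47653.)
Add(h, Mul(-1, Function('a')(423))) = Add(Mul(33696, Pow(2, Rational(1, 2))), Mul(-1, Mul(2, 423))) = Add(Mul(33696, Pow(2, Rational(1, 2))), Mul(-1, 846)) = Add(Mul(33696, Pow(2, Rational(1, 2))), -846) = Add(-846, Mul(33696, Pow(2, Rational(1, 2))))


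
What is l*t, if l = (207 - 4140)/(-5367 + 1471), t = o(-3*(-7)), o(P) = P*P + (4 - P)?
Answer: 208449/487 ≈ 428.03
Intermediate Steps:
o(P) = 4 + P² - P (o(P) = P² + (4 - P) = 4 + P² - P)
t = 424 (t = 4 + (-3*(-7))² - (-3)*(-7) = 4 + 21² - 1*21 = 4 + 441 - 21 = 424)
l = 3933/3896 (l = -3933/(-3896) = -3933*(-1/3896) = 3933/3896 ≈ 1.0095)
l*t = (3933/3896)*424 = 208449/487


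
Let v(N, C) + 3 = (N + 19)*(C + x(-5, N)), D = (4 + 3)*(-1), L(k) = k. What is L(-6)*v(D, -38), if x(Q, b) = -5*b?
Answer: 234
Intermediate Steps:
D = -7 (D = 7*(-1) = -7)
v(N, C) = -3 + (19 + N)*(C - 5*N) (v(N, C) = -3 + (N + 19)*(C - 5*N) = -3 + (19 + N)*(C - 5*N))
L(-6)*v(D, -38) = -6*(-3 - 95*(-7) - 5*(-7)² + 19*(-38) - 38*(-7)) = -6*(-3 + 665 - 5*49 - 722 + 266) = -6*(-3 + 665 - 245 - 722 + 266) = -6*(-39) = 234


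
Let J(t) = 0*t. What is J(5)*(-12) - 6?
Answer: -6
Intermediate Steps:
J(t) = 0
J(5)*(-12) - 6 = 0*(-12) - 6 = 0 - 6 = -6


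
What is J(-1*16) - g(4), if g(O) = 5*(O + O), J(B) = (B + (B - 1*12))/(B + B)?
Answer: -309/8 ≈ -38.625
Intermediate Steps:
J(B) = (-12 + 2*B)/(2*B) (J(B) = (B + (B - 12))/((2*B)) = (B + (-12 + B))*(1/(2*B)) = (-12 + 2*B)*(1/(2*B)) = (-12 + 2*B)/(2*B))
g(O) = 10*O (g(O) = 5*(2*O) = 10*O)
J(-1*16) - g(4) = (-6 - 1*16)/((-1*16)) - 10*4 = (-6 - 16)/(-16) - 1*40 = -1/16*(-22) - 40 = 11/8 - 40 = -309/8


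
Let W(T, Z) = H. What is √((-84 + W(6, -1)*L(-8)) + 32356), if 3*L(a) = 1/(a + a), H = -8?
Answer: √1161798/6 ≈ 179.64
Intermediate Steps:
W(T, Z) = -8
L(a) = 1/(6*a) (L(a) = 1/(3*(a + a)) = 1/(3*((2*a))) = (1/(2*a))/3 = 1/(6*a))
√((-84 + W(6, -1)*L(-8)) + 32356) = √((-84 - 4/(3*(-8))) + 32356) = √((-84 - 4*(-1)/(3*8)) + 32356) = √((-84 - 8*(-1/48)) + 32356) = √((-84 + ⅙) + 32356) = √(-503/6 + 32356) = √(193633/6) = √1161798/6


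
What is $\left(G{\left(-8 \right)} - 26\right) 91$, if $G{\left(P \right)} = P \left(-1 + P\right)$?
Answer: $4186$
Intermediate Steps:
$\left(G{\left(-8 \right)} - 26\right) 91 = \left(- 8 \left(-1 - 8\right) - 26\right) 91 = \left(\left(-8\right) \left(-9\right) - 26\right) 91 = \left(72 - 26\right) 91 = 46 \cdot 91 = 4186$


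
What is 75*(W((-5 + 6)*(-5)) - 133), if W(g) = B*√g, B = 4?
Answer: -9975 + 300*I*√5 ≈ -9975.0 + 670.82*I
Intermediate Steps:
W(g) = 4*√g
75*(W((-5 + 6)*(-5)) - 133) = 75*(4*√((-5 + 6)*(-5)) - 133) = 75*(4*√(1*(-5)) - 133) = 75*(4*√(-5) - 133) = 75*(4*(I*√5) - 133) = 75*(4*I*√5 - 133) = 75*(-133 + 4*I*√5) = -9975 + 300*I*√5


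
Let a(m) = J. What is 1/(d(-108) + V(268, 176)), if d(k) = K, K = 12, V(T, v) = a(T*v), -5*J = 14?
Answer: 5/46 ≈ 0.10870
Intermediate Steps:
J = -14/5 (J = -1/5*14 = -14/5 ≈ -2.8000)
a(m) = -14/5
V(T, v) = -14/5
d(k) = 12
1/(d(-108) + V(268, 176)) = 1/(12 - 14/5) = 1/(46/5) = 5/46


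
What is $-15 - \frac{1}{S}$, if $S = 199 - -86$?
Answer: $- \frac{4276}{285} \approx -15.004$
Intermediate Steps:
$S = 285$ ($S = 199 + 86 = 285$)
$-15 - \frac{1}{S} = -15 - \frac{1}{285} = - \frac{4276}{285}$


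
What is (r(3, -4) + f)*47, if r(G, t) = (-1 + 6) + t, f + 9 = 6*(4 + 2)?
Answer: 1316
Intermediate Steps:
f = 27 (f = -9 + 6*(4 + 2) = -9 + 6*6 = -9 + 36 = 27)
r(G, t) = 5 + t
(r(3, -4) + f)*47 = ((5 - 4) + 27)*47 = (1 + 27)*47 = 28*47 = 1316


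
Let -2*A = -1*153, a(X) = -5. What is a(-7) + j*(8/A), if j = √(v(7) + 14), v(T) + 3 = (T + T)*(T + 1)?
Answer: -5 + 16*√123/153 ≈ -3.8402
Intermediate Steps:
A = 153/2 (A = -(-1)*153/2 = -½*(-153) = 153/2 ≈ 76.500)
v(T) = -3 + 2*T*(1 + T) (v(T) = -3 + (T + T)*(T + 1) = -3 + (2*T)*(1 + T) = -3 + 2*T*(1 + T))
j = √123 (j = √((-3 + 2*7 + 2*7²) + 14) = √((-3 + 14 + 2*49) + 14) = √((-3 + 14 + 98) + 14) = √(109 + 14) = √123 ≈ 11.091)
a(-7) + j*(8/A) = -5 + √123*(8/(153/2)) = -5 + √123*(8*(2/153)) = -5 + √123*(16/153) = -5 + 16*√123/153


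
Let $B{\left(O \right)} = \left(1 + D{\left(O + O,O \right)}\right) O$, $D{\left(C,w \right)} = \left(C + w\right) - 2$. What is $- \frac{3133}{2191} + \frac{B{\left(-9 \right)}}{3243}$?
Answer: $- \frac{3202729}{2368471} \approx -1.3522$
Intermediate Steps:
$D{\left(C,w \right)} = -2 + C + w$
$B{\left(O \right)} = O \left(-1 + 3 O\right)$ ($B{\left(O \right)} = \left(1 + \left(-2 + \left(O + O\right) + O\right)\right) O = \left(1 + \left(-2 + 2 O + O\right)\right) O = \left(1 + \left(-2 + 3 O\right)\right) O = \left(-1 + 3 O\right) O = O \left(-1 + 3 O\right)$)
$- \frac{3133}{2191} + \frac{B{\left(-9 \right)}}{3243} = - \frac{3133}{2191} + \frac{\left(-9\right) \left(-1 + 3 \left(-9\right)\right)}{3243} = \left(-3133\right) \frac{1}{2191} + - 9 \left(-1 - 27\right) \frac{1}{3243} = - \frac{3133}{2191} + \left(-9\right) \left(-28\right) \frac{1}{3243} = - \frac{3133}{2191} + 252 \cdot \frac{1}{3243} = - \frac{3133}{2191} + \frac{84}{1081} = - \frac{3202729}{2368471}$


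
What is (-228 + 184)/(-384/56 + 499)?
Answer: -308/3445 ≈ -0.089405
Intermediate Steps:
(-228 + 184)/(-384/56 + 499) = -44/(-384*1/56 + 499) = -44/(-48/7 + 499) = -44/3445/7 = -44*7/3445 = -308/3445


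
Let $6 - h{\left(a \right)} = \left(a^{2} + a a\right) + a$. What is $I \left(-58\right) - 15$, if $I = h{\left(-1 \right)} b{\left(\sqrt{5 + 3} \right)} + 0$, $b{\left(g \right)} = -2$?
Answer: $565$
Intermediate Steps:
$h{\left(a \right)} = 6 - a - 2 a^{2}$ ($h{\left(a \right)} = 6 - \left(\left(a^{2} + a a\right) + a\right) = 6 - \left(\left(a^{2} + a^{2}\right) + a\right) = 6 - \left(2 a^{2} + a\right) = 6 - \left(a + 2 a^{2}\right) = 6 - a - 2 a^{2}$)
$I = -10$ ($I = \left(6 - -1 - 2 \left(-1\right)^{2}\right) \left(-2\right) + 0 = \left(6 + 1 - 2\right) \left(-2\right) + 0 = 5 \left(-2\right) + 0 = -10 + 0 = -10$)
$I \left(-58\right) - 15 = \left(-10\right) \left(-58\right) - 15 = 580 - 15 = 565$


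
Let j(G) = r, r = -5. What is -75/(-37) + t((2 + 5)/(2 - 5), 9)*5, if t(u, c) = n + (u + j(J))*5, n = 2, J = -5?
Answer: -19015/111 ≈ -171.31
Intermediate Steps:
j(G) = -5
t(u, c) = -23 + 5*u (t(u, c) = 2 + (u - 5)*5 = 2 + (-5 + u)*5 = 2 + (-25 + 5*u) = -23 + 5*u)
-75/(-37) + t((2 + 5)/(2 - 5), 9)*5 = -75/(-37) + (-23 + 5*((2 + 5)/(2 - 5)))*5 = -75*(-1/37) + (-23 + 5*(7/(-3)))*5 = 75/37 + (-23 + 5*(7*(-⅓)))*5 = 75/37 + (-23 + 5*(-7/3))*5 = 75/37 + (-23 - 35/3)*5 = 75/37 - 104/3*5 = 75/37 - 520/3 = -19015/111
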